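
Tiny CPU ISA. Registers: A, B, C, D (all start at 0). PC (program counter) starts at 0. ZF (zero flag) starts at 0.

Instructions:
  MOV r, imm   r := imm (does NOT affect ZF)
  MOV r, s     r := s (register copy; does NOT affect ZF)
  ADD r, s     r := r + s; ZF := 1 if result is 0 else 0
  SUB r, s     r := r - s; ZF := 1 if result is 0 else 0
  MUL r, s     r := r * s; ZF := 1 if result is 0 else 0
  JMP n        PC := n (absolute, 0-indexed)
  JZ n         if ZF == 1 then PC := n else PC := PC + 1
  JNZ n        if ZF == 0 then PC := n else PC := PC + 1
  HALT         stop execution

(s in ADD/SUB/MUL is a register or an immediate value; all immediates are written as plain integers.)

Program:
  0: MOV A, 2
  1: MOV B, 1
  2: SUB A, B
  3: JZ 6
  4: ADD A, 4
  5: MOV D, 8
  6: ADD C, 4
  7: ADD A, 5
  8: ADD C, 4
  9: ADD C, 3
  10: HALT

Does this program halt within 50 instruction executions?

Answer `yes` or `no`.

Answer: yes

Derivation:
Step 1: PC=0 exec 'MOV A, 2'. After: A=2 B=0 C=0 D=0 ZF=0 PC=1
Step 2: PC=1 exec 'MOV B, 1'. After: A=2 B=1 C=0 D=0 ZF=0 PC=2
Step 3: PC=2 exec 'SUB A, B'. After: A=1 B=1 C=0 D=0 ZF=0 PC=3
Step 4: PC=3 exec 'JZ 6'. After: A=1 B=1 C=0 D=0 ZF=0 PC=4
Step 5: PC=4 exec 'ADD A, 4'. After: A=5 B=1 C=0 D=0 ZF=0 PC=5
Step 6: PC=5 exec 'MOV D, 8'. After: A=5 B=1 C=0 D=8 ZF=0 PC=6
Step 7: PC=6 exec 'ADD C, 4'. After: A=5 B=1 C=4 D=8 ZF=0 PC=7
Step 8: PC=7 exec 'ADD A, 5'. After: A=10 B=1 C=4 D=8 ZF=0 PC=8
Step 9: PC=8 exec 'ADD C, 4'. After: A=10 B=1 C=8 D=8 ZF=0 PC=9
Step 10: PC=9 exec 'ADD C, 3'. After: A=10 B=1 C=11 D=8 ZF=0 PC=10
Step 11: PC=10 exec 'HALT'. After: A=10 B=1 C=11 D=8 ZF=0 PC=10 HALTED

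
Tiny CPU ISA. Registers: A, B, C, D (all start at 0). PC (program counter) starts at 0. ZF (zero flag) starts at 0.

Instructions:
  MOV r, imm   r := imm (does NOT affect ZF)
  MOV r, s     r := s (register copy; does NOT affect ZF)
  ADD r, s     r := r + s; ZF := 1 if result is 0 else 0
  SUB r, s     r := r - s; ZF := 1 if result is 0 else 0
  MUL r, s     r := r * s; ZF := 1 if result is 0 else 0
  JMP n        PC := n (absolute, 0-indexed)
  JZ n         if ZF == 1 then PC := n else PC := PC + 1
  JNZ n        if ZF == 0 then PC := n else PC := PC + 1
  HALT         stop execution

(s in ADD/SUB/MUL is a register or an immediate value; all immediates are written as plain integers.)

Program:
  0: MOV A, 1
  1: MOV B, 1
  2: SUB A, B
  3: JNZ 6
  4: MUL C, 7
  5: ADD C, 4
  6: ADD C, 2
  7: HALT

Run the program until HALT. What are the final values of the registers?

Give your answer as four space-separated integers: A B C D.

Answer: 0 1 6 0

Derivation:
Step 1: PC=0 exec 'MOV A, 1'. After: A=1 B=0 C=0 D=0 ZF=0 PC=1
Step 2: PC=1 exec 'MOV B, 1'. After: A=1 B=1 C=0 D=0 ZF=0 PC=2
Step 3: PC=2 exec 'SUB A, B'. After: A=0 B=1 C=0 D=0 ZF=1 PC=3
Step 4: PC=3 exec 'JNZ 6'. After: A=0 B=1 C=0 D=0 ZF=1 PC=4
Step 5: PC=4 exec 'MUL C, 7'. After: A=0 B=1 C=0 D=0 ZF=1 PC=5
Step 6: PC=5 exec 'ADD C, 4'. After: A=0 B=1 C=4 D=0 ZF=0 PC=6
Step 7: PC=6 exec 'ADD C, 2'. After: A=0 B=1 C=6 D=0 ZF=0 PC=7
Step 8: PC=7 exec 'HALT'. After: A=0 B=1 C=6 D=0 ZF=0 PC=7 HALTED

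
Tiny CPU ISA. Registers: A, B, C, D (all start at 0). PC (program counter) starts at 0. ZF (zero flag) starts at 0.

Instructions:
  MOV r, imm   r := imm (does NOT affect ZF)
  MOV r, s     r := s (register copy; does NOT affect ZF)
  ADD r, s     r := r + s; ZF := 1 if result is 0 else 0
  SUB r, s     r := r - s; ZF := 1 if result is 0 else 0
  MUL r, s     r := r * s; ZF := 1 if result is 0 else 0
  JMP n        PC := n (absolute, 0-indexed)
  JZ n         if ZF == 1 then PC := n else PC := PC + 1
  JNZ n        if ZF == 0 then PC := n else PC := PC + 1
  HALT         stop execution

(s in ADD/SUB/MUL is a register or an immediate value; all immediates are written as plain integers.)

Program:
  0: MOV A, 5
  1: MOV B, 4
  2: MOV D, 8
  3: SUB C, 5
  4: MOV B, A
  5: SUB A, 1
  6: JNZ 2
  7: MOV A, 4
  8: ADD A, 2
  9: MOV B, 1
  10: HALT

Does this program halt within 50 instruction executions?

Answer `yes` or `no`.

Answer: yes

Derivation:
Step 1: PC=0 exec 'MOV A, 5'. After: A=5 B=0 C=0 D=0 ZF=0 PC=1
Step 2: PC=1 exec 'MOV B, 4'. After: A=5 B=4 C=0 D=0 ZF=0 PC=2
Step 3: PC=2 exec 'MOV D, 8'. After: A=5 B=4 C=0 D=8 ZF=0 PC=3
Step 4: PC=3 exec 'SUB C, 5'. After: A=5 B=4 C=-5 D=8 ZF=0 PC=4
Step 5: PC=4 exec 'MOV B, A'. After: A=5 B=5 C=-5 D=8 ZF=0 PC=5
Step 6: PC=5 exec 'SUB A, 1'. After: A=4 B=5 C=-5 D=8 ZF=0 PC=6
Step 7: PC=6 exec 'JNZ 2'. After: A=4 B=5 C=-5 D=8 ZF=0 PC=2
Step 8: PC=2 exec 'MOV D, 8'. After: A=4 B=5 C=-5 D=8 ZF=0 PC=3
Step 9: PC=3 exec 'SUB C, 5'. After: A=4 B=5 C=-10 D=8 ZF=0 PC=4
Step 10: PC=4 exec 'MOV B, A'. After: A=4 B=4 C=-10 D=8 ZF=0 PC=5
Step 11: PC=5 exec 'SUB A, 1'. After: A=3 B=4 C=-10 D=8 ZF=0 PC=6
Step 12: PC=6 exec 'JNZ 2'. After: A=3 B=4 C=-10 D=8 ZF=0 PC=2
Step 13: PC=2 exec 'MOV D, 8'. After: A=3 B=4 C=-10 D=8 ZF=0 PC=3
Step 14: PC=3 exec 'SUB C, 5'. After: A=3 B=4 C=-15 D=8 ZF=0 PC=4
Step 15: PC=4 exec 'MOV B, A'. After: A=3 B=3 C=-15 D=8 ZF=0 PC=5
Step 16: PC=5 exec 'SUB A, 1'. After: A=2 B=3 C=-15 D=8 ZF=0 PC=6
Step 17: PC=6 exec 'JNZ 2'. After: A=2 B=3 C=-15 D=8 ZF=0 PC=2
Step 18: PC=2 exec 'MOV D, 8'. After: A=2 B=3 C=-15 D=8 ZF=0 PC=3
Step 19: PC=3 exec 'SUB C, 5'. After: A=2 B=3 C=-20 D=8 ZF=0 PC=4
Step 20: PC=4 exec 'MOV B, A'. After: A=2 B=2 C=-20 D=8 ZF=0 PC=5
Step 21: PC=5 exec 'SUB A, 1'. After: A=1 B=2 C=-20 D=8 ZF=0 PC=6
Step 22: PC=6 exec 'JNZ 2'. After: A=1 B=2 C=-20 D=8 ZF=0 PC=2
Step 23: PC=2 exec 'MOV D, 8'. After: A=1 B=2 C=-20 D=8 ZF=0 PC=3
Step 24: PC=3 exec 'SUB C, 5'. After: A=1 B=2 C=-25 D=8 ZF=0 PC=4
Step 25: PC=4 exec 'MOV B, A'. After: A=1 B=1 C=-25 D=8 ZF=0 PC=5
Step 26: PC=5 exec 'SUB A, 1'. After: A=0 B=1 C=-25 D=8 ZF=1 PC=6
Step 27: PC=6 exec 'JNZ 2'. After: A=0 B=1 C=-25 D=8 ZF=1 PC=7
Step 28: PC=7 exec 'MOV A, 4'. After: A=4 B=1 C=-25 D=8 ZF=1 PC=8
Step 29: PC=8 exec 'ADD A, 2'. After: A=6 B=1 C=-25 D=8 ZF=0 PC=9
Step 30: PC=9 exec 'MOV B, 1'. After: A=6 B=1 C=-25 D=8 ZF=0 PC=10
Step 31: PC=10 exec 'HALT'. After: A=6 B=1 C=-25 D=8 ZF=0 PC=10 HALTED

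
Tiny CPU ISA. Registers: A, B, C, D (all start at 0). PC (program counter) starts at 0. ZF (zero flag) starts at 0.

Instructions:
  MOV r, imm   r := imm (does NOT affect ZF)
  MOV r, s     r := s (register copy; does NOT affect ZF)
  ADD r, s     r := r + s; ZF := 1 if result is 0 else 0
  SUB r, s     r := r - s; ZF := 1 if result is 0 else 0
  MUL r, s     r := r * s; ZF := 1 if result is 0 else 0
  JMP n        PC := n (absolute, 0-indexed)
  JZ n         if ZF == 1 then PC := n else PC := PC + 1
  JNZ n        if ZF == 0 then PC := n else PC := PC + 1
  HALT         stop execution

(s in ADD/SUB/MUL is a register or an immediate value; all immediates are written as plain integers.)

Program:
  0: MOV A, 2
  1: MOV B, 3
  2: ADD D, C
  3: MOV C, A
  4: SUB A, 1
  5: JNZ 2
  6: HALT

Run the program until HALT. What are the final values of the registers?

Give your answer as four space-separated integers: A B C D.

Step 1: PC=0 exec 'MOV A, 2'. After: A=2 B=0 C=0 D=0 ZF=0 PC=1
Step 2: PC=1 exec 'MOV B, 3'. After: A=2 B=3 C=0 D=0 ZF=0 PC=2
Step 3: PC=2 exec 'ADD D, C'. After: A=2 B=3 C=0 D=0 ZF=1 PC=3
Step 4: PC=3 exec 'MOV C, A'. After: A=2 B=3 C=2 D=0 ZF=1 PC=4
Step 5: PC=4 exec 'SUB A, 1'. After: A=1 B=3 C=2 D=0 ZF=0 PC=5
Step 6: PC=5 exec 'JNZ 2'. After: A=1 B=3 C=2 D=0 ZF=0 PC=2
Step 7: PC=2 exec 'ADD D, C'. After: A=1 B=3 C=2 D=2 ZF=0 PC=3
Step 8: PC=3 exec 'MOV C, A'. After: A=1 B=3 C=1 D=2 ZF=0 PC=4
Step 9: PC=4 exec 'SUB A, 1'. After: A=0 B=3 C=1 D=2 ZF=1 PC=5
Step 10: PC=5 exec 'JNZ 2'. After: A=0 B=3 C=1 D=2 ZF=1 PC=6
Step 11: PC=6 exec 'HALT'. After: A=0 B=3 C=1 D=2 ZF=1 PC=6 HALTED

Answer: 0 3 1 2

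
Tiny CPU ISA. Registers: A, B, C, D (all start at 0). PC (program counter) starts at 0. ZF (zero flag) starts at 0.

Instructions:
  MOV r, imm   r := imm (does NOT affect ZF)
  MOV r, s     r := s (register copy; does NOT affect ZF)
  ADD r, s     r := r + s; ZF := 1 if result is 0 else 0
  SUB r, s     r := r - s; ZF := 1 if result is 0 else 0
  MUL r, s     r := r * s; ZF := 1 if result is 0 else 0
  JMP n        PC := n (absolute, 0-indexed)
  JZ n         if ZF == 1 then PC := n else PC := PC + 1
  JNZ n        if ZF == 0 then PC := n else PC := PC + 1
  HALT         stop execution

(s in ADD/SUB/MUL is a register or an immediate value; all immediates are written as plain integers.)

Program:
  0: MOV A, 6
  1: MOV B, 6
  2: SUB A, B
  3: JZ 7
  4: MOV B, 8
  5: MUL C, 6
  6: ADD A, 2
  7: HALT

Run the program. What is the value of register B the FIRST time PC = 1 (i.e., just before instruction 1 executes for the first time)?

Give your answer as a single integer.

Step 1: PC=0 exec 'MOV A, 6'. After: A=6 B=0 C=0 D=0 ZF=0 PC=1
First time PC=1: B=0

0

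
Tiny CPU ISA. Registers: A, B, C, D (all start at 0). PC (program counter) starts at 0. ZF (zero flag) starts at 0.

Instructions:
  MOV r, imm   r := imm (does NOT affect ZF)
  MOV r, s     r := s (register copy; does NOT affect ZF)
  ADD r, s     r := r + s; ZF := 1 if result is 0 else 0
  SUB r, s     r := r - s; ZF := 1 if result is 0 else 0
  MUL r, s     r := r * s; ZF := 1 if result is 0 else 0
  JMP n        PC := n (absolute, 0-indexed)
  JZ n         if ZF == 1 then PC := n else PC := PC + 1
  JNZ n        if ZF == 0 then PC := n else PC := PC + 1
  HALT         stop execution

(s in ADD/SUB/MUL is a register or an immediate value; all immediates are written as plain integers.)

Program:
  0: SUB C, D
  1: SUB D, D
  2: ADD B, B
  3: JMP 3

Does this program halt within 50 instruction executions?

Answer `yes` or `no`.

Step 1: PC=0 exec 'SUB C, D'. After: A=0 B=0 C=0 D=0 ZF=1 PC=1
Step 2: PC=1 exec 'SUB D, D'. After: A=0 B=0 C=0 D=0 ZF=1 PC=2
Step 3: PC=2 exec 'ADD B, B'. After: A=0 B=0 C=0 D=0 ZF=1 PC=3
Step 4: PC=3 exec 'JMP 3'. After: A=0 B=0 C=0 D=0 ZF=1 PC=3
State after step 4 equals state after step 3: the program is in a cycle of length 1 and will never halt.

Answer: no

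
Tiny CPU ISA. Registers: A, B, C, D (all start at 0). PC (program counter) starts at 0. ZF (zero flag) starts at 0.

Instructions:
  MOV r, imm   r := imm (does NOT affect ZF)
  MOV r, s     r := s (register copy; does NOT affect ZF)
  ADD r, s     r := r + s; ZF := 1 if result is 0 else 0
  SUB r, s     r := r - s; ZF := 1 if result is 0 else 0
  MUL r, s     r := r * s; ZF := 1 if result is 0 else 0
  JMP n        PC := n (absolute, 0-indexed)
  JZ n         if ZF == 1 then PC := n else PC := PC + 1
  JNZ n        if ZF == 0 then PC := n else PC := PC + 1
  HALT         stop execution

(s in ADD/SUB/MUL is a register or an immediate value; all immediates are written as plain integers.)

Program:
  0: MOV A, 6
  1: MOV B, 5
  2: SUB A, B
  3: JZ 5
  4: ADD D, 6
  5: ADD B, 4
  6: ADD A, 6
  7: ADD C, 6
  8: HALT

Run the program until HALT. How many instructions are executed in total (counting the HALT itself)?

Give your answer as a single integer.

Answer: 9

Derivation:
Step 1: PC=0 exec 'MOV A, 6'. After: A=6 B=0 C=0 D=0 ZF=0 PC=1
Step 2: PC=1 exec 'MOV B, 5'. After: A=6 B=5 C=0 D=0 ZF=0 PC=2
Step 3: PC=2 exec 'SUB A, B'. After: A=1 B=5 C=0 D=0 ZF=0 PC=3
Step 4: PC=3 exec 'JZ 5'. After: A=1 B=5 C=0 D=0 ZF=0 PC=4
Step 5: PC=4 exec 'ADD D, 6'. After: A=1 B=5 C=0 D=6 ZF=0 PC=5
Step 6: PC=5 exec 'ADD B, 4'. After: A=1 B=9 C=0 D=6 ZF=0 PC=6
Step 7: PC=6 exec 'ADD A, 6'. After: A=7 B=9 C=0 D=6 ZF=0 PC=7
Step 8: PC=7 exec 'ADD C, 6'. After: A=7 B=9 C=6 D=6 ZF=0 PC=8
Step 9: PC=8 exec 'HALT'. After: A=7 B=9 C=6 D=6 ZF=0 PC=8 HALTED
Total instructions executed: 9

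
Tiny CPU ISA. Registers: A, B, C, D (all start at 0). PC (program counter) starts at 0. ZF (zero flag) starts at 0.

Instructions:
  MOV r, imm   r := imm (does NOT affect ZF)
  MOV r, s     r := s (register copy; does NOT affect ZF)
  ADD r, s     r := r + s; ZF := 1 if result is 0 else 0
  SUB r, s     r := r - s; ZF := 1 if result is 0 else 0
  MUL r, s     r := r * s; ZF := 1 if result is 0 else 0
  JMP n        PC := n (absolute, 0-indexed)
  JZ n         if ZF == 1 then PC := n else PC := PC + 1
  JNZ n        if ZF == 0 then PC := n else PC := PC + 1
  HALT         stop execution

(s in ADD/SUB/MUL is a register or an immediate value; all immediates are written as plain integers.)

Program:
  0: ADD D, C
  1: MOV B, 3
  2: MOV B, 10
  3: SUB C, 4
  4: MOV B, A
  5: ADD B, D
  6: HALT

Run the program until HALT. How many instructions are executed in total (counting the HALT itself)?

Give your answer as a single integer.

Step 1: PC=0 exec 'ADD D, C'. After: A=0 B=0 C=0 D=0 ZF=1 PC=1
Step 2: PC=1 exec 'MOV B, 3'. After: A=0 B=3 C=0 D=0 ZF=1 PC=2
Step 3: PC=2 exec 'MOV B, 10'. After: A=0 B=10 C=0 D=0 ZF=1 PC=3
Step 4: PC=3 exec 'SUB C, 4'. After: A=0 B=10 C=-4 D=0 ZF=0 PC=4
Step 5: PC=4 exec 'MOV B, A'. After: A=0 B=0 C=-4 D=0 ZF=0 PC=5
Step 6: PC=5 exec 'ADD B, D'. After: A=0 B=0 C=-4 D=0 ZF=1 PC=6
Step 7: PC=6 exec 'HALT'. After: A=0 B=0 C=-4 D=0 ZF=1 PC=6 HALTED
Total instructions executed: 7

Answer: 7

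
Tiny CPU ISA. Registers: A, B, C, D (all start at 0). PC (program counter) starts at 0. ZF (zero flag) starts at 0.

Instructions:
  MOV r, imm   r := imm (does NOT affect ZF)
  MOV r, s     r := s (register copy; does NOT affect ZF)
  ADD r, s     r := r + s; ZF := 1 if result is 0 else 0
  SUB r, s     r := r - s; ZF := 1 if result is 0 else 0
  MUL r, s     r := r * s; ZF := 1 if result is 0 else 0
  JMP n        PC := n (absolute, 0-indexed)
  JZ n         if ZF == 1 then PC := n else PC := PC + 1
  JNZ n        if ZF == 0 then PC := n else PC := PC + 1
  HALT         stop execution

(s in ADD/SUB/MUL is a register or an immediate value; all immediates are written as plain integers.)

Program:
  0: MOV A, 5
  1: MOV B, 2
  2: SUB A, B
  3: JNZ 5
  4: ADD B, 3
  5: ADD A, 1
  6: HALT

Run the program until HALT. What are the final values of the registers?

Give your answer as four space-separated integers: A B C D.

Answer: 4 2 0 0

Derivation:
Step 1: PC=0 exec 'MOV A, 5'. After: A=5 B=0 C=0 D=0 ZF=0 PC=1
Step 2: PC=1 exec 'MOV B, 2'. After: A=5 B=2 C=0 D=0 ZF=0 PC=2
Step 3: PC=2 exec 'SUB A, B'. After: A=3 B=2 C=0 D=0 ZF=0 PC=3
Step 4: PC=3 exec 'JNZ 5'. After: A=3 B=2 C=0 D=0 ZF=0 PC=5
Step 5: PC=5 exec 'ADD A, 1'. After: A=4 B=2 C=0 D=0 ZF=0 PC=6
Step 6: PC=6 exec 'HALT'. After: A=4 B=2 C=0 D=0 ZF=0 PC=6 HALTED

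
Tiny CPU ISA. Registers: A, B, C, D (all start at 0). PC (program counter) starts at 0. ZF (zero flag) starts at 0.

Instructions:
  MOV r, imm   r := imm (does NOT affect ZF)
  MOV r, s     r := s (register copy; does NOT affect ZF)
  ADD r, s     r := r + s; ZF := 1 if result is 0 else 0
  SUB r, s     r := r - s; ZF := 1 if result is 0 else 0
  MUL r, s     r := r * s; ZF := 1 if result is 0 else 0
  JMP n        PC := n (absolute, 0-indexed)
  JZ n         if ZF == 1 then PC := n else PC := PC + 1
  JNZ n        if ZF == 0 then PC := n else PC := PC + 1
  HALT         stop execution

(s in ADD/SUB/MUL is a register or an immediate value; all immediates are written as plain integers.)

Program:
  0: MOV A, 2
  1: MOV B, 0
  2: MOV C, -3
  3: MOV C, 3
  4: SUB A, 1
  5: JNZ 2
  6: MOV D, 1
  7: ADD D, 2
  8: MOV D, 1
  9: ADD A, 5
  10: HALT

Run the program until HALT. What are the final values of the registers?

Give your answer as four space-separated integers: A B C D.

Answer: 5 0 3 1

Derivation:
Step 1: PC=0 exec 'MOV A, 2'. After: A=2 B=0 C=0 D=0 ZF=0 PC=1
Step 2: PC=1 exec 'MOV B, 0'. After: A=2 B=0 C=0 D=0 ZF=0 PC=2
Step 3: PC=2 exec 'MOV C, -3'. After: A=2 B=0 C=-3 D=0 ZF=0 PC=3
Step 4: PC=3 exec 'MOV C, 3'. After: A=2 B=0 C=3 D=0 ZF=0 PC=4
Step 5: PC=4 exec 'SUB A, 1'. After: A=1 B=0 C=3 D=0 ZF=0 PC=5
Step 6: PC=5 exec 'JNZ 2'. After: A=1 B=0 C=3 D=0 ZF=0 PC=2
Step 7: PC=2 exec 'MOV C, -3'. After: A=1 B=0 C=-3 D=0 ZF=0 PC=3
Step 8: PC=3 exec 'MOV C, 3'. After: A=1 B=0 C=3 D=0 ZF=0 PC=4
Step 9: PC=4 exec 'SUB A, 1'. After: A=0 B=0 C=3 D=0 ZF=1 PC=5
Step 10: PC=5 exec 'JNZ 2'. After: A=0 B=0 C=3 D=0 ZF=1 PC=6
Step 11: PC=6 exec 'MOV D, 1'. After: A=0 B=0 C=3 D=1 ZF=1 PC=7
Step 12: PC=7 exec 'ADD D, 2'. After: A=0 B=0 C=3 D=3 ZF=0 PC=8
Step 13: PC=8 exec 'MOV D, 1'. After: A=0 B=0 C=3 D=1 ZF=0 PC=9
Step 14: PC=9 exec 'ADD A, 5'. After: A=5 B=0 C=3 D=1 ZF=0 PC=10
Step 15: PC=10 exec 'HALT'. After: A=5 B=0 C=3 D=1 ZF=0 PC=10 HALTED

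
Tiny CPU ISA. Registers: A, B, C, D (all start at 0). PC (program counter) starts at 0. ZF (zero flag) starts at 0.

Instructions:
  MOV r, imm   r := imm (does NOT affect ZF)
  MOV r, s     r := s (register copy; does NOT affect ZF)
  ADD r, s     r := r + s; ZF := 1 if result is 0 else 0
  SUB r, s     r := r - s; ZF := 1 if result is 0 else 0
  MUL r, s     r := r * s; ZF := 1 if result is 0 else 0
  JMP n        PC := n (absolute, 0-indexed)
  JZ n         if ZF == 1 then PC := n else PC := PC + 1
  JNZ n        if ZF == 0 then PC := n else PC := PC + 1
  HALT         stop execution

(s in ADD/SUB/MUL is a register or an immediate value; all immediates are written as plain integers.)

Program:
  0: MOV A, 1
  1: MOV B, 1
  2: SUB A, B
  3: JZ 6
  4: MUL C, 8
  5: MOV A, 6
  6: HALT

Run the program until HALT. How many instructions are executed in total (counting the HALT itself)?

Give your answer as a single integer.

Answer: 5

Derivation:
Step 1: PC=0 exec 'MOV A, 1'. After: A=1 B=0 C=0 D=0 ZF=0 PC=1
Step 2: PC=1 exec 'MOV B, 1'. After: A=1 B=1 C=0 D=0 ZF=0 PC=2
Step 3: PC=2 exec 'SUB A, B'. After: A=0 B=1 C=0 D=0 ZF=1 PC=3
Step 4: PC=3 exec 'JZ 6'. After: A=0 B=1 C=0 D=0 ZF=1 PC=6
Step 5: PC=6 exec 'HALT'. After: A=0 B=1 C=0 D=0 ZF=1 PC=6 HALTED
Total instructions executed: 5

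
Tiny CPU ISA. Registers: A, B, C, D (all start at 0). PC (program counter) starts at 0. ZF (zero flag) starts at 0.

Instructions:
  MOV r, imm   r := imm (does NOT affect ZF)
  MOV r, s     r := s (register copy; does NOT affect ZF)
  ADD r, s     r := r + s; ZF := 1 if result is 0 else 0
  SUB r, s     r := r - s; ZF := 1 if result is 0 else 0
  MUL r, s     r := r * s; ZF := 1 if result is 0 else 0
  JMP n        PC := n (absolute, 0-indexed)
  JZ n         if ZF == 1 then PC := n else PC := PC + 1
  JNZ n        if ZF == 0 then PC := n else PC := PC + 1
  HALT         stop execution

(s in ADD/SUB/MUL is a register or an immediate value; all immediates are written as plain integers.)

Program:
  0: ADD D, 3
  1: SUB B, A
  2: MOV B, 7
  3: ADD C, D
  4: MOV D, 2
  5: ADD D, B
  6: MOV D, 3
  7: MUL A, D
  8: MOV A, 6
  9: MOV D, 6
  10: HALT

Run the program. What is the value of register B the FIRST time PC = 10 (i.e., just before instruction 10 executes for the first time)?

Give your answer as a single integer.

Step 1: PC=0 exec 'ADD D, 3'. After: A=0 B=0 C=0 D=3 ZF=0 PC=1
Step 2: PC=1 exec 'SUB B, A'. After: A=0 B=0 C=0 D=3 ZF=1 PC=2
Step 3: PC=2 exec 'MOV B, 7'. After: A=0 B=7 C=0 D=3 ZF=1 PC=3
Step 4: PC=3 exec 'ADD C, D'. After: A=0 B=7 C=3 D=3 ZF=0 PC=4
Step 5: PC=4 exec 'MOV D, 2'. After: A=0 B=7 C=3 D=2 ZF=0 PC=5
Step 6: PC=5 exec 'ADD D, B'. After: A=0 B=7 C=3 D=9 ZF=0 PC=6
Step 7: PC=6 exec 'MOV D, 3'. After: A=0 B=7 C=3 D=3 ZF=0 PC=7
Step 8: PC=7 exec 'MUL A, D'. After: A=0 B=7 C=3 D=3 ZF=1 PC=8
Step 9: PC=8 exec 'MOV A, 6'. After: A=6 B=7 C=3 D=3 ZF=1 PC=9
Step 10: PC=9 exec 'MOV D, 6'. After: A=6 B=7 C=3 D=6 ZF=1 PC=10
First time PC=10: B=7

7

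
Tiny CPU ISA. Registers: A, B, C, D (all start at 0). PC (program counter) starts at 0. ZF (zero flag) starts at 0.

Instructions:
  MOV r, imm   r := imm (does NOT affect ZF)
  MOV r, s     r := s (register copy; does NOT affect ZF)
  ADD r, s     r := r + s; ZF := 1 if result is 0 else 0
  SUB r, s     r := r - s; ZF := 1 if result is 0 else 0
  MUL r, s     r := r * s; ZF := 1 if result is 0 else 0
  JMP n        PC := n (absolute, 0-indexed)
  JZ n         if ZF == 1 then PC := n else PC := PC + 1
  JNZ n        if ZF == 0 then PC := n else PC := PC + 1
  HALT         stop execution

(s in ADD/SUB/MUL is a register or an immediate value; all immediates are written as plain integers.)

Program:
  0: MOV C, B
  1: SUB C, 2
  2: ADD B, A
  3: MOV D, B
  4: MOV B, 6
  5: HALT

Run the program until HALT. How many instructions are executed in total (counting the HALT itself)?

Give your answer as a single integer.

Answer: 6

Derivation:
Step 1: PC=0 exec 'MOV C, B'. After: A=0 B=0 C=0 D=0 ZF=0 PC=1
Step 2: PC=1 exec 'SUB C, 2'. After: A=0 B=0 C=-2 D=0 ZF=0 PC=2
Step 3: PC=2 exec 'ADD B, A'. After: A=0 B=0 C=-2 D=0 ZF=1 PC=3
Step 4: PC=3 exec 'MOV D, B'. After: A=0 B=0 C=-2 D=0 ZF=1 PC=4
Step 5: PC=4 exec 'MOV B, 6'. After: A=0 B=6 C=-2 D=0 ZF=1 PC=5
Step 6: PC=5 exec 'HALT'. After: A=0 B=6 C=-2 D=0 ZF=1 PC=5 HALTED
Total instructions executed: 6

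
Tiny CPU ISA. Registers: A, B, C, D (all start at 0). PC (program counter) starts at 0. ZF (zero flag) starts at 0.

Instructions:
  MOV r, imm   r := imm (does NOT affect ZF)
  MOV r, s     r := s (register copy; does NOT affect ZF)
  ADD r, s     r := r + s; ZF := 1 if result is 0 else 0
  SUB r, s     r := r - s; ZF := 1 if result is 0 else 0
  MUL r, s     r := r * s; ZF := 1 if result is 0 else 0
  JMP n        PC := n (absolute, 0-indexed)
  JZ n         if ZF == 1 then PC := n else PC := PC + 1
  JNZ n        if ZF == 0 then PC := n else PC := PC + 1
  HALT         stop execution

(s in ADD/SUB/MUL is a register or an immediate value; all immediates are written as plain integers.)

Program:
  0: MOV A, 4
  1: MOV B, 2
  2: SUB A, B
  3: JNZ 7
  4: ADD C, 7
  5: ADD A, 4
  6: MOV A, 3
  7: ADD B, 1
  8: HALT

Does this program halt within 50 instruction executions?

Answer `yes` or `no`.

Step 1: PC=0 exec 'MOV A, 4'. After: A=4 B=0 C=0 D=0 ZF=0 PC=1
Step 2: PC=1 exec 'MOV B, 2'. After: A=4 B=2 C=0 D=0 ZF=0 PC=2
Step 3: PC=2 exec 'SUB A, B'. After: A=2 B=2 C=0 D=0 ZF=0 PC=3
Step 4: PC=3 exec 'JNZ 7'. After: A=2 B=2 C=0 D=0 ZF=0 PC=7
Step 5: PC=7 exec 'ADD B, 1'. After: A=2 B=3 C=0 D=0 ZF=0 PC=8
Step 6: PC=8 exec 'HALT'. After: A=2 B=3 C=0 D=0 ZF=0 PC=8 HALTED

Answer: yes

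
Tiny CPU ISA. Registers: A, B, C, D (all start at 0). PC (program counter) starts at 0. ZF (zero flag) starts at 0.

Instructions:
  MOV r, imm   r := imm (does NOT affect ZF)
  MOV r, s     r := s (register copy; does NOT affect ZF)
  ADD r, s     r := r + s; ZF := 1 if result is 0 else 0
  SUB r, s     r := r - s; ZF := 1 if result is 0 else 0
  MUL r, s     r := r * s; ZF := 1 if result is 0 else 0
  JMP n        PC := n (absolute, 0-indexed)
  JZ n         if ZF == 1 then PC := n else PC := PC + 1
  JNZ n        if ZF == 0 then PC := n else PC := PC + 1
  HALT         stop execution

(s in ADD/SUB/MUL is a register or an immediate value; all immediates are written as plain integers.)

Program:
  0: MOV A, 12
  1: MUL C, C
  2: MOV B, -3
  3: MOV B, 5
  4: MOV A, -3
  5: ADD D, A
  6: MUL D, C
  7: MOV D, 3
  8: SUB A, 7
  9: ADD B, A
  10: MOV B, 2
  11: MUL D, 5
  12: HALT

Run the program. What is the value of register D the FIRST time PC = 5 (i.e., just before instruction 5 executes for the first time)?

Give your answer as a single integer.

Step 1: PC=0 exec 'MOV A, 12'. After: A=12 B=0 C=0 D=0 ZF=0 PC=1
Step 2: PC=1 exec 'MUL C, C'. After: A=12 B=0 C=0 D=0 ZF=1 PC=2
Step 3: PC=2 exec 'MOV B, -3'. After: A=12 B=-3 C=0 D=0 ZF=1 PC=3
Step 4: PC=3 exec 'MOV B, 5'. After: A=12 B=5 C=0 D=0 ZF=1 PC=4
Step 5: PC=4 exec 'MOV A, -3'. After: A=-3 B=5 C=0 D=0 ZF=1 PC=5
First time PC=5: D=0

0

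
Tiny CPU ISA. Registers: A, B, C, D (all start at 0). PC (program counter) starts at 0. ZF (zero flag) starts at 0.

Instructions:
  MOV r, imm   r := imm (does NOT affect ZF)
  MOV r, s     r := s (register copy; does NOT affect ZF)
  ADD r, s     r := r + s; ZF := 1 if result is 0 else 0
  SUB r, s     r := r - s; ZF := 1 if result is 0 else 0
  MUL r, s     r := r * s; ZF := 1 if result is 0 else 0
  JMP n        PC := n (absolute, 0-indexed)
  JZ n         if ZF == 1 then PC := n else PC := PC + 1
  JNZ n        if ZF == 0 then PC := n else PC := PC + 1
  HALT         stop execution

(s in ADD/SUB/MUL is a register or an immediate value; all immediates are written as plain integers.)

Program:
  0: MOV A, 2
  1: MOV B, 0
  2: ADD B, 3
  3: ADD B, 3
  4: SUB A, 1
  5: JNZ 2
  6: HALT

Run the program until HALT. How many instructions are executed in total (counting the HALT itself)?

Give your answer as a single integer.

Step 1: PC=0 exec 'MOV A, 2'. After: A=2 B=0 C=0 D=0 ZF=0 PC=1
Step 2: PC=1 exec 'MOV B, 0'. After: A=2 B=0 C=0 D=0 ZF=0 PC=2
Step 3: PC=2 exec 'ADD B, 3'. After: A=2 B=3 C=0 D=0 ZF=0 PC=3
Step 4: PC=3 exec 'ADD B, 3'. After: A=2 B=6 C=0 D=0 ZF=0 PC=4
Step 5: PC=4 exec 'SUB A, 1'. After: A=1 B=6 C=0 D=0 ZF=0 PC=5
Step 6: PC=5 exec 'JNZ 2'. After: A=1 B=6 C=0 D=0 ZF=0 PC=2
Step 7: PC=2 exec 'ADD B, 3'. After: A=1 B=9 C=0 D=0 ZF=0 PC=3
Step 8: PC=3 exec 'ADD B, 3'. After: A=1 B=12 C=0 D=0 ZF=0 PC=4
Step 9: PC=4 exec 'SUB A, 1'. After: A=0 B=12 C=0 D=0 ZF=1 PC=5
Step 10: PC=5 exec 'JNZ 2'. After: A=0 B=12 C=0 D=0 ZF=1 PC=6
Step 11: PC=6 exec 'HALT'. After: A=0 B=12 C=0 D=0 ZF=1 PC=6 HALTED
Total instructions executed: 11

Answer: 11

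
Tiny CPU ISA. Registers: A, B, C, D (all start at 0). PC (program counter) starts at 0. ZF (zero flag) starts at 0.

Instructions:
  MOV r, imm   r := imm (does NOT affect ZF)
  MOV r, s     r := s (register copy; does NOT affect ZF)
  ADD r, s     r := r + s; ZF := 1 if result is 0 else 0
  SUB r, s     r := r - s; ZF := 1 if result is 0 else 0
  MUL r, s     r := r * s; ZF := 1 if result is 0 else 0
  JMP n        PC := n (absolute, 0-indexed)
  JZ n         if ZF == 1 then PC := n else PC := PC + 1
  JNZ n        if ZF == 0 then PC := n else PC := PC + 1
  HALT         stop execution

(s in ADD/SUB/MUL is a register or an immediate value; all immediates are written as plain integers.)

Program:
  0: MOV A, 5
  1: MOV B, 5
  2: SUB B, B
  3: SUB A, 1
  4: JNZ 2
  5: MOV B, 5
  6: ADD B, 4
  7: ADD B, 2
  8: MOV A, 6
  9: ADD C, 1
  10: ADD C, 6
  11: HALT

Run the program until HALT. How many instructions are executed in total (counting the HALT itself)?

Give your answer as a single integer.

Step 1: PC=0 exec 'MOV A, 5'. After: A=5 B=0 C=0 D=0 ZF=0 PC=1
Step 2: PC=1 exec 'MOV B, 5'. After: A=5 B=5 C=0 D=0 ZF=0 PC=2
Step 3: PC=2 exec 'SUB B, B'. After: A=5 B=0 C=0 D=0 ZF=1 PC=3
Step 4: PC=3 exec 'SUB A, 1'. After: A=4 B=0 C=0 D=0 ZF=0 PC=4
Step 5: PC=4 exec 'JNZ 2'. After: A=4 B=0 C=0 D=0 ZF=0 PC=2
Step 6: PC=2 exec 'SUB B, B'. After: A=4 B=0 C=0 D=0 ZF=1 PC=3
Step 7: PC=3 exec 'SUB A, 1'. After: A=3 B=0 C=0 D=0 ZF=0 PC=4
Step 8: PC=4 exec 'JNZ 2'. After: A=3 B=0 C=0 D=0 ZF=0 PC=2
Step 9: PC=2 exec 'SUB B, B'. After: A=3 B=0 C=0 D=0 ZF=1 PC=3
Step 10: PC=3 exec 'SUB A, 1'. After: A=2 B=0 C=0 D=0 ZF=0 PC=4
Step 11: PC=4 exec 'JNZ 2'. After: A=2 B=0 C=0 D=0 ZF=0 PC=2
Step 12: PC=2 exec 'SUB B, B'. After: A=2 B=0 C=0 D=0 ZF=1 PC=3
Step 13: PC=3 exec 'SUB A, 1'. After: A=1 B=0 C=0 D=0 ZF=0 PC=4
Step 14: PC=4 exec 'JNZ 2'. After: A=1 B=0 C=0 D=0 ZF=0 PC=2
Step 15: PC=2 exec 'SUB B, B'. After: A=1 B=0 C=0 D=0 ZF=1 PC=3
Step 16: PC=3 exec 'SUB A, 1'. After: A=0 B=0 C=0 D=0 ZF=1 PC=4
Step 17: PC=4 exec 'JNZ 2'. After: A=0 B=0 C=0 D=0 ZF=1 PC=5
Step 18: PC=5 exec 'MOV B, 5'. After: A=0 B=5 C=0 D=0 ZF=1 PC=6
Step 19: PC=6 exec 'ADD B, 4'. After: A=0 B=9 C=0 D=0 ZF=0 PC=7
Step 20: PC=7 exec 'ADD B, 2'. After: A=0 B=11 C=0 D=0 ZF=0 PC=8
Step 21: PC=8 exec 'MOV A, 6'. After: A=6 B=11 C=0 D=0 ZF=0 PC=9
Step 22: PC=9 exec 'ADD C, 1'. After: A=6 B=11 C=1 D=0 ZF=0 PC=10
Step 23: PC=10 exec 'ADD C, 6'. After: A=6 B=11 C=7 D=0 ZF=0 PC=11
Step 24: PC=11 exec 'HALT'. After: A=6 B=11 C=7 D=0 ZF=0 PC=11 HALTED
Total instructions executed: 24

Answer: 24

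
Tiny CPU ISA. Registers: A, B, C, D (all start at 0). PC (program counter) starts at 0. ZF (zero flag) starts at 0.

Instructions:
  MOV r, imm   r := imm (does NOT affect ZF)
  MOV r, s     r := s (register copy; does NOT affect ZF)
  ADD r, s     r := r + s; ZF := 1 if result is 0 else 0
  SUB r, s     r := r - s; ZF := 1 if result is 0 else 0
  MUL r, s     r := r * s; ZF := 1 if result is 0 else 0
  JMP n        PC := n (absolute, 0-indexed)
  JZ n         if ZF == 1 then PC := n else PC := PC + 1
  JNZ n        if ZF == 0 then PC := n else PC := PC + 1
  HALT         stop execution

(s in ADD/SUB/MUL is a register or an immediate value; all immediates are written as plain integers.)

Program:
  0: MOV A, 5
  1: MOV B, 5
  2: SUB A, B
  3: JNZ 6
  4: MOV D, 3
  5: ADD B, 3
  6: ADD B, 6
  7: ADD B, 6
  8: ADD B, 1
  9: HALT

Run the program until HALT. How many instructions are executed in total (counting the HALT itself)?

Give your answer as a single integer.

Answer: 10

Derivation:
Step 1: PC=0 exec 'MOV A, 5'. After: A=5 B=0 C=0 D=0 ZF=0 PC=1
Step 2: PC=1 exec 'MOV B, 5'. After: A=5 B=5 C=0 D=0 ZF=0 PC=2
Step 3: PC=2 exec 'SUB A, B'. After: A=0 B=5 C=0 D=0 ZF=1 PC=3
Step 4: PC=3 exec 'JNZ 6'. After: A=0 B=5 C=0 D=0 ZF=1 PC=4
Step 5: PC=4 exec 'MOV D, 3'. After: A=0 B=5 C=0 D=3 ZF=1 PC=5
Step 6: PC=5 exec 'ADD B, 3'. After: A=0 B=8 C=0 D=3 ZF=0 PC=6
Step 7: PC=6 exec 'ADD B, 6'. After: A=0 B=14 C=0 D=3 ZF=0 PC=7
Step 8: PC=7 exec 'ADD B, 6'. After: A=0 B=20 C=0 D=3 ZF=0 PC=8
Step 9: PC=8 exec 'ADD B, 1'. After: A=0 B=21 C=0 D=3 ZF=0 PC=9
Step 10: PC=9 exec 'HALT'. After: A=0 B=21 C=0 D=3 ZF=0 PC=9 HALTED
Total instructions executed: 10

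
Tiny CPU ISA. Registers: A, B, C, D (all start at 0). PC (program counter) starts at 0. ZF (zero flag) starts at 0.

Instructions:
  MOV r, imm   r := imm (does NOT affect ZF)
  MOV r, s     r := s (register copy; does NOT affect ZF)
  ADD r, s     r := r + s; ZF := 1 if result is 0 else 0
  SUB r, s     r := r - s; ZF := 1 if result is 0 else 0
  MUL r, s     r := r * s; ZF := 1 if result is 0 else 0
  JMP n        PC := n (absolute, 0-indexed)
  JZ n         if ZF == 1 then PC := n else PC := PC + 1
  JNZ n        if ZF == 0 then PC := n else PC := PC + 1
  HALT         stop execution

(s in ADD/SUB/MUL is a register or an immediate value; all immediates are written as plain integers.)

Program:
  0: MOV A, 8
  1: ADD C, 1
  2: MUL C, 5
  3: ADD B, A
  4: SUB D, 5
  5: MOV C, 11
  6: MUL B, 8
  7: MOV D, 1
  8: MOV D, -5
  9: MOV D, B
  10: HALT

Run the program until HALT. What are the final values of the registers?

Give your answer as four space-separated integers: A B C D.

Answer: 8 64 11 64

Derivation:
Step 1: PC=0 exec 'MOV A, 8'. After: A=8 B=0 C=0 D=0 ZF=0 PC=1
Step 2: PC=1 exec 'ADD C, 1'. After: A=8 B=0 C=1 D=0 ZF=0 PC=2
Step 3: PC=2 exec 'MUL C, 5'. After: A=8 B=0 C=5 D=0 ZF=0 PC=3
Step 4: PC=3 exec 'ADD B, A'. After: A=8 B=8 C=5 D=0 ZF=0 PC=4
Step 5: PC=4 exec 'SUB D, 5'. After: A=8 B=8 C=5 D=-5 ZF=0 PC=5
Step 6: PC=5 exec 'MOV C, 11'. After: A=8 B=8 C=11 D=-5 ZF=0 PC=6
Step 7: PC=6 exec 'MUL B, 8'. After: A=8 B=64 C=11 D=-5 ZF=0 PC=7
Step 8: PC=7 exec 'MOV D, 1'. After: A=8 B=64 C=11 D=1 ZF=0 PC=8
Step 9: PC=8 exec 'MOV D, -5'. After: A=8 B=64 C=11 D=-5 ZF=0 PC=9
Step 10: PC=9 exec 'MOV D, B'. After: A=8 B=64 C=11 D=64 ZF=0 PC=10
Step 11: PC=10 exec 'HALT'. After: A=8 B=64 C=11 D=64 ZF=0 PC=10 HALTED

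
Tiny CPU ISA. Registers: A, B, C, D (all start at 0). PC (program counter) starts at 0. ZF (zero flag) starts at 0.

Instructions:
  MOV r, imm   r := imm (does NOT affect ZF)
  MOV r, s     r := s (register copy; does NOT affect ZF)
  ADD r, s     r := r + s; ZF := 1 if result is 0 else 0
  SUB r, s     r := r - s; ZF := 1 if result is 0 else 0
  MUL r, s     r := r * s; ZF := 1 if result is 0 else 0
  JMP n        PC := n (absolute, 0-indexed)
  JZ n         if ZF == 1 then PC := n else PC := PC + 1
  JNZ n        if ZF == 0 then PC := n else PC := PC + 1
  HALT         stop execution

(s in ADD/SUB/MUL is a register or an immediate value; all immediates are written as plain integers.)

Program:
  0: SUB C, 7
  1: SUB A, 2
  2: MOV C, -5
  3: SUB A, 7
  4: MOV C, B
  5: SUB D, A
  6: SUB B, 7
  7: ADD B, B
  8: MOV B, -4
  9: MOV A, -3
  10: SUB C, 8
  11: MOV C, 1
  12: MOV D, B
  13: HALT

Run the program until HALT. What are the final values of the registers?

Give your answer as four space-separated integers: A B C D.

Step 1: PC=0 exec 'SUB C, 7'. After: A=0 B=0 C=-7 D=0 ZF=0 PC=1
Step 2: PC=1 exec 'SUB A, 2'. After: A=-2 B=0 C=-7 D=0 ZF=0 PC=2
Step 3: PC=2 exec 'MOV C, -5'. After: A=-2 B=0 C=-5 D=0 ZF=0 PC=3
Step 4: PC=3 exec 'SUB A, 7'. After: A=-9 B=0 C=-5 D=0 ZF=0 PC=4
Step 5: PC=4 exec 'MOV C, B'. After: A=-9 B=0 C=0 D=0 ZF=0 PC=5
Step 6: PC=5 exec 'SUB D, A'. After: A=-9 B=0 C=0 D=9 ZF=0 PC=6
Step 7: PC=6 exec 'SUB B, 7'. After: A=-9 B=-7 C=0 D=9 ZF=0 PC=7
Step 8: PC=7 exec 'ADD B, B'. After: A=-9 B=-14 C=0 D=9 ZF=0 PC=8
Step 9: PC=8 exec 'MOV B, -4'. After: A=-9 B=-4 C=0 D=9 ZF=0 PC=9
Step 10: PC=9 exec 'MOV A, -3'. After: A=-3 B=-4 C=0 D=9 ZF=0 PC=10
Step 11: PC=10 exec 'SUB C, 8'. After: A=-3 B=-4 C=-8 D=9 ZF=0 PC=11
Step 12: PC=11 exec 'MOV C, 1'. After: A=-3 B=-4 C=1 D=9 ZF=0 PC=12
Step 13: PC=12 exec 'MOV D, B'. After: A=-3 B=-4 C=1 D=-4 ZF=0 PC=13
Step 14: PC=13 exec 'HALT'. After: A=-3 B=-4 C=1 D=-4 ZF=0 PC=13 HALTED

Answer: -3 -4 1 -4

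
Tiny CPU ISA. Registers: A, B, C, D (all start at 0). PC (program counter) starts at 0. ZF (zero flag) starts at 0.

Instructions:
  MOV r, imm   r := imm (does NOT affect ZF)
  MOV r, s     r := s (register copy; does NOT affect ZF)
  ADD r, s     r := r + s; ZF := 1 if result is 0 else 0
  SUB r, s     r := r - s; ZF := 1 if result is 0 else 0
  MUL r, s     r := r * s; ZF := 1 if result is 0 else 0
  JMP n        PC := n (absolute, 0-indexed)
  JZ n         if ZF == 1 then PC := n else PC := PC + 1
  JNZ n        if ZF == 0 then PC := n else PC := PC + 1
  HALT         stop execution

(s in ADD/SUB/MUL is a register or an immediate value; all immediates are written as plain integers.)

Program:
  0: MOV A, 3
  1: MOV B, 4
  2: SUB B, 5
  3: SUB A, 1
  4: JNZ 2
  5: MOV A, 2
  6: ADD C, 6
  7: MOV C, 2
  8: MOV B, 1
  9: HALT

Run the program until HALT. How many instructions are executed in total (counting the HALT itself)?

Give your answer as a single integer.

Step 1: PC=0 exec 'MOV A, 3'. After: A=3 B=0 C=0 D=0 ZF=0 PC=1
Step 2: PC=1 exec 'MOV B, 4'. After: A=3 B=4 C=0 D=0 ZF=0 PC=2
Step 3: PC=2 exec 'SUB B, 5'. After: A=3 B=-1 C=0 D=0 ZF=0 PC=3
Step 4: PC=3 exec 'SUB A, 1'. After: A=2 B=-1 C=0 D=0 ZF=0 PC=4
Step 5: PC=4 exec 'JNZ 2'. After: A=2 B=-1 C=0 D=0 ZF=0 PC=2
Step 6: PC=2 exec 'SUB B, 5'. After: A=2 B=-6 C=0 D=0 ZF=0 PC=3
Step 7: PC=3 exec 'SUB A, 1'. After: A=1 B=-6 C=0 D=0 ZF=0 PC=4
Step 8: PC=4 exec 'JNZ 2'. After: A=1 B=-6 C=0 D=0 ZF=0 PC=2
Step 9: PC=2 exec 'SUB B, 5'. After: A=1 B=-11 C=0 D=0 ZF=0 PC=3
Step 10: PC=3 exec 'SUB A, 1'. After: A=0 B=-11 C=0 D=0 ZF=1 PC=4
Step 11: PC=4 exec 'JNZ 2'. After: A=0 B=-11 C=0 D=0 ZF=1 PC=5
Step 12: PC=5 exec 'MOV A, 2'. After: A=2 B=-11 C=0 D=0 ZF=1 PC=6
Step 13: PC=6 exec 'ADD C, 6'. After: A=2 B=-11 C=6 D=0 ZF=0 PC=7
Step 14: PC=7 exec 'MOV C, 2'. After: A=2 B=-11 C=2 D=0 ZF=0 PC=8
Step 15: PC=8 exec 'MOV B, 1'. After: A=2 B=1 C=2 D=0 ZF=0 PC=9
Step 16: PC=9 exec 'HALT'. After: A=2 B=1 C=2 D=0 ZF=0 PC=9 HALTED
Total instructions executed: 16

Answer: 16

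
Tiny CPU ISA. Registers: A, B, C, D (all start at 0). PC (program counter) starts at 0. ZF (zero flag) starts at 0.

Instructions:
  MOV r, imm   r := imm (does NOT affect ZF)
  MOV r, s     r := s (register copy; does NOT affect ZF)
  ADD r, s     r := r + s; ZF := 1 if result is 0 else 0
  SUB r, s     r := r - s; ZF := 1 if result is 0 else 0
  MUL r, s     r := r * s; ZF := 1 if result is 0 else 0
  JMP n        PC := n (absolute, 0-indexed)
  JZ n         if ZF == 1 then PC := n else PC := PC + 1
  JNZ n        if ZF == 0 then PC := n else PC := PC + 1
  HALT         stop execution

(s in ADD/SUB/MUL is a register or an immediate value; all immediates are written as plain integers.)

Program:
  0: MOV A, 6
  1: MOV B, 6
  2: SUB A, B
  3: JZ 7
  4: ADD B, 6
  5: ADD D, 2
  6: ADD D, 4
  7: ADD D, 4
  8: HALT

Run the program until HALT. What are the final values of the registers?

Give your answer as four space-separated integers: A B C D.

Answer: 0 6 0 4

Derivation:
Step 1: PC=0 exec 'MOV A, 6'. After: A=6 B=0 C=0 D=0 ZF=0 PC=1
Step 2: PC=1 exec 'MOV B, 6'. After: A=6 B=6 C=0 D=0 ZF=0 PC=2
Step 3: PC=2 exec 'SUB A, B'. After: A=0 B=6 C=0 D=0 ZF=1 PC=3
Step 4: PC=3 exec 'JZ 7'. After: A=0 B=6 C=0 D=0 ZF=1 PC=7
Step 5: PC=7 exec 'ADD D, 4'. After: A=0 B=6 C=0 D=4 ZF=0 PC=8
Step 6: PC=8 exec 'HALT'. After: A=0 B=6 C=0 D=4 ZF=0 PC=8 HALTED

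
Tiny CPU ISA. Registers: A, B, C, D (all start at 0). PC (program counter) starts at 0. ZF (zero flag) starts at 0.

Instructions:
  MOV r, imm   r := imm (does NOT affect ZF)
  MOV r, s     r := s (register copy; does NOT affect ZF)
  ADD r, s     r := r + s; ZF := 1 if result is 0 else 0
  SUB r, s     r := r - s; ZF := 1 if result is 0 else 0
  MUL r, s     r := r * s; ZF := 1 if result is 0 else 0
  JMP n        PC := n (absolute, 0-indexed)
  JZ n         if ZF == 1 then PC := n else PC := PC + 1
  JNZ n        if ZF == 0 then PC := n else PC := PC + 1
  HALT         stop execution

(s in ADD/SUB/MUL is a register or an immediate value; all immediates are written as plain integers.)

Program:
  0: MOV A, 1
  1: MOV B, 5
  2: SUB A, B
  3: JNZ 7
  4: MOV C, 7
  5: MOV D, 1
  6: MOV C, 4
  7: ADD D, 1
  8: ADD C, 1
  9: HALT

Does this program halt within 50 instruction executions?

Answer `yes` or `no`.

Answer: yes

Derivation:
Step 1: PC=0 exec 'MOV A, 1'. After: A=1 B=0 C=0 D=0 ZF=0 PC=1
Step 2: PC=1 exec 'MOV B, 5'. After: A=1 B=5 C=0 D=0 ZF=0 PC=2
Step 3: PC=2 exec 'SUB A, B'. After: A=-4 B=5 C=0 D=0 ZF=0 PC=3
Step 4: PC=3 exec 'JNZ 7'. After: A=-4 B=5 C=0 D=0 ZF=0 PC=7
Step 5: PC=7 exec 'ADD D, 1'. After: A=-4 B=5 C=0 D=1 ZF=0 PC=8
Step 6: PC=8 exec 'ADD C, 1'. After: A=-4 B=5 C=1 D=1 ZF=0 PC=9
Step 7: PC=9 exec 'HALT'. After: A=-4 B=5 C=1 D=1 ZF=0 PC=9 HALTED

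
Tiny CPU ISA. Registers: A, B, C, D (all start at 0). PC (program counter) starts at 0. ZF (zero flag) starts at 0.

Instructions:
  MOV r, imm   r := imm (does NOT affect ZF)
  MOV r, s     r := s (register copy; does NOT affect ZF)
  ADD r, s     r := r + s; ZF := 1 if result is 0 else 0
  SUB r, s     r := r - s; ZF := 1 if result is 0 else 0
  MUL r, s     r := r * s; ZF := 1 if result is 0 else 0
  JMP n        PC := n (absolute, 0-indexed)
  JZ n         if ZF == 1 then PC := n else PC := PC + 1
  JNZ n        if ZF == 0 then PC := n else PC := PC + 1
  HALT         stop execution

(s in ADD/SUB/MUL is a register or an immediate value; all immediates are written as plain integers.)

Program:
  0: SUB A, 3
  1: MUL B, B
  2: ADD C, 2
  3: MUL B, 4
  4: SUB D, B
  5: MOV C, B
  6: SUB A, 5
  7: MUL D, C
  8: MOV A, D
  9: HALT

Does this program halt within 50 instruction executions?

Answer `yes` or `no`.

Answer: yes

Derivation:
Step 1: PC=0 exec 'SUB A, 3'. After: A=-3 B=0 C=0 D=0 ZF=0 PC=1
Step 2: PC=1 exec 'MUL B, B'. After: A=-3 B=0 C=0 D=0 ZF=1 PC=2
Step 3: PC=2 exec 'ADD C, 2'. After: A=-3 B=0 C=2 D=0 ZF=0 PC=3
Step 4: PC=3 exec 'MUL B, 4'. After: A=-3 B=0 C=2 D=0 ZF=1 PC=4
Step 5: PC=4 exec 'SUB D, B'. After: A=-3 B=0 C=2 D=0 ZF=1 PC=5
Step 6: PC=5 exec 'MOV C, B'. After: A=-3 B=0 C=0 D=0 ZF=1 PC=6
Step 7: PC=6 exec 'SUB A, 5'. After: A=-8 B=0 C=0 D=0 ZF=0 PC=7
Step 8: PC=7 exec 'MUL D, C'. After: A=-8 B=0 C=0 D=0 ZF=1 PC=8
Step 9: PC=8 exec 'MOV A, D'. After: A=0 B=0 C=0 D=0 ZF=1 PC=9
Step 10: PC=9 exec 'HALT'. After: A=0 B=0 C=0 D=0 ZF=1 PC=9 HALTED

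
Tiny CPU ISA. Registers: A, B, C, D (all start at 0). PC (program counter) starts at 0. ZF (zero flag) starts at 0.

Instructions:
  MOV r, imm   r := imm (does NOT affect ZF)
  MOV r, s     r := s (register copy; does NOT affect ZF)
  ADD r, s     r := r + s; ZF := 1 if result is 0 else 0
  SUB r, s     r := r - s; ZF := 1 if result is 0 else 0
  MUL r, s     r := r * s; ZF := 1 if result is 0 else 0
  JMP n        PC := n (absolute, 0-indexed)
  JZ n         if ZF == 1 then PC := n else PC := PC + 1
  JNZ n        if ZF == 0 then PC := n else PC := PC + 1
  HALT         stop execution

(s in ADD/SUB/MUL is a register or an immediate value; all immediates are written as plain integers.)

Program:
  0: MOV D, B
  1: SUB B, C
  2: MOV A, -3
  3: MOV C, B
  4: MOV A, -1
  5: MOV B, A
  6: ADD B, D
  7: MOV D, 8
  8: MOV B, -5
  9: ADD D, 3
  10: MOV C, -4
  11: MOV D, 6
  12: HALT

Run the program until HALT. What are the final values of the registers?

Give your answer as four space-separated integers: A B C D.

Answer: -1 -5 -4 6

Derivation:
Step 1: PC=0 exec 'MOV D, B'. After: A=0 B=0 C=0 D=0 ZF=0 PC=1
Step 2: PC=1 exec 'SUB B, C'. After: A=0 B=0 C=0 D=0 ZF=1 PC=2
Step 3: PC=2 exec 'MOV A, -3'. After: A=-3 B=0 C=0 D=0 ZF=1 PC=3
Step 4: PC=3 exec 'MOV C, B'. After: A=-3 B=0 C=0 D=0 ZF=1 PC=4
Step 5: PC=4 exec 'MOV A, -1'. After: A=-1 B=0 C=0 D=0 ZF=1 PC=5
Step 6: PC=5 exec 'MOV B, A'. After: A=-1 B=-1 C=0 D=0 ZF=1 PC=6
Step 7: PC=6 exec 'ADD B, D'. After: A=-1 B=-1 C=0 D=0 ZF=0 PC=7
Step 8: PC=7 exec 'MOV D, 8'. After: A=-1 B=-1 C=0 D=8 ZF=0 PC=8
Step 9: PC=8 exec 'MOV B, -5'. After: A=-1 B=-5 C=0 D=8 ZF=0 PC=9
Step 10: PC=9 exec 'ADD D, 3'. After: A=-1 B=-5 C=0 D=11 ZF=0 PC=10
Step 11: PC=10 exec 'MOV C, -4'. After: A=-1 B=-5 C=-4 D=11 ZF=0 PC=11
Step 12: PC=11 exec 'MOV D, 6'. After: A=-1 B=-5 C=-4 D=6 ZF=0 PC=12
Step 13: PC=12 exec 'HALT'. After: A=-1 B=-5 C=-4 D=6 ZF=0 PC=12 HALTED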